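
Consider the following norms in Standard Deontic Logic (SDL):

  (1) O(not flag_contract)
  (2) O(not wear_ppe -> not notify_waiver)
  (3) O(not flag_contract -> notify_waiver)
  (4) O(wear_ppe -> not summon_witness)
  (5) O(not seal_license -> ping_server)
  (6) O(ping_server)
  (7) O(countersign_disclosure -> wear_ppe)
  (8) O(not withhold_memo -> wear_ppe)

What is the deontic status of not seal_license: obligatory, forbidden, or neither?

Neither

Premise 5 is O(not seal_license -> ping_server); even if O(ping_server) held, inferring O(not seal_license) would be affirming the consequent — invalid.
No premise or chain of K-axiom applications forces O(not seal_license), and none forces O(seal_license). So not seal_license is neither obligatory nor forbidden under these norms.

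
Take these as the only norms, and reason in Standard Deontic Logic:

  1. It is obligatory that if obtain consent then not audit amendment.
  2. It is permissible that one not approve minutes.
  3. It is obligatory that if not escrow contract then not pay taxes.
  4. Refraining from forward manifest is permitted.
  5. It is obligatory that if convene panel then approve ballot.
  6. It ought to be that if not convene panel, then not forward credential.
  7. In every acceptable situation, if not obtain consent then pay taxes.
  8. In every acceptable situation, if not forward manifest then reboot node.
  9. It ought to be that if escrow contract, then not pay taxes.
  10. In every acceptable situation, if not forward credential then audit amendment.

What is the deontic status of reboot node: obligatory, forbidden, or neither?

Premise 8 is O(¬forward_manifest → reboot_node), but O(¬forward_manifest) is not derivable from the premises (the permission P(¬forward_manifest) asserts only ¬O(forward_manifest), not O(¬forward_manifest)), so it does not yield O(reboot_node).
No premise or chain of K-axiom applications forces O(reboot_node), and none forces O(¬reboot_node). So reboot_node is neither obligatory nor forbidden under these norms.

Neither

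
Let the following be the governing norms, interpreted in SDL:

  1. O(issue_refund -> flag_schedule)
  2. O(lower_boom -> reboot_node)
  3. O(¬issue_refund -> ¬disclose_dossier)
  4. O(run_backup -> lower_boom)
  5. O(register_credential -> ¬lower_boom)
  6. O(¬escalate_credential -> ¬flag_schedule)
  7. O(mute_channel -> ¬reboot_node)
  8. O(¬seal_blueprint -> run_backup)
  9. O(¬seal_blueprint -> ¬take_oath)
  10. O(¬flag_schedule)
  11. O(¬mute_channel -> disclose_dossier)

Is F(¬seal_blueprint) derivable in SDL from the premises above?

From premise 10 we have O(¬flag_schedule).
Premise 1, O(issue_refund -> flag_schedule), contraposes to O(¬flag_schedule -> ¬issue_refund); with O(¬flag_schedule) we get O(¬issue_refund).
With premise 3, O(¬issue_refund -> ¬disclose_dossier), the K-axiom yields O(¬disclose_dossier).
The contrapositive of premise 11 (O(¬mute_channel -> disclose_dossier)) is O(¬disclose_dossier -> mute_channel), and O(¬disclose_dossier) is already established, so O(mute_channel).
Premise 7 is O(mute_channel -> ¬reboot_node); since O(mute_channel), deontic closure gives O(¬reboot_node).
Premise 2 is O(lower_boom -> reboot_node); contrapositively O(¬reboot_node -> ¬lower_boom). Since O(¬reboot_node) holds, K gives O(¬lower_boom).
The contrapositive of premise 4 (O(run_backup -> lower_boom)) is O(¬lower_boom -> ¬run_backup), and O(¬lower_boom) is already established, so O(¬run_backup).
Premise 8 is O(¬seal_blueprint -> run_backup); contrapositively O(¬run_backup -> seal_blueprint). Since O(¬run_backup) holds, K gives O(seal_blueprint).
Premises 5, 6, 9 do not contribute to this derivation.
So O(seal_blueprint) holds, i.e. F(¬seal_blueprint). The claim follows.

Yes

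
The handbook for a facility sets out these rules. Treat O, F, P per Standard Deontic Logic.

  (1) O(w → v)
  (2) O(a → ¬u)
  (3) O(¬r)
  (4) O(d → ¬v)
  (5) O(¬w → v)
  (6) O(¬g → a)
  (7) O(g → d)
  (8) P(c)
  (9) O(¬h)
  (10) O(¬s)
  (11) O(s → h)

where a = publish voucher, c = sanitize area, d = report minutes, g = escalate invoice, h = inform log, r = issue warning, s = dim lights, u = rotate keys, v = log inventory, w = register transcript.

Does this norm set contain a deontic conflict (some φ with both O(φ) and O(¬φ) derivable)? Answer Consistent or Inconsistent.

Premise 11 is O(s → h), but O(s) is not derivable from the premises, so it does not yield O(h).
So O(h) is not derivable, and the apparent clash with O(¬h) does not arise.
A world satisfying every obligation exists (e.g. a=true, c=false, d=false, g=false, h=false, r=false, s=false, u=false, v=true, w=false); no atom is both obligatory and forbidden, so the set is consistent.

Consistent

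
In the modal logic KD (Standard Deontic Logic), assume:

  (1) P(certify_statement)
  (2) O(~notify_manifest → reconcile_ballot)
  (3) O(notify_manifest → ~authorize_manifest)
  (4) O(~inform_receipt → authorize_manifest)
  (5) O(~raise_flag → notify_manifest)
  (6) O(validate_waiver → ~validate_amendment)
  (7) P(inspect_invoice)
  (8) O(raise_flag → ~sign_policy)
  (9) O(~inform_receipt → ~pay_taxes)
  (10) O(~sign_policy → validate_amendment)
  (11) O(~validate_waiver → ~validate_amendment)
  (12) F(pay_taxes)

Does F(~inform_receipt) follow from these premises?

Premises 6 and 11 cover both cases: O(validate_waiver → ~validate_amendment) and O(~validate_waiver → ~validate_amendment). Since validate_waiver ∨ ~validate_waiver is a tautology, O(~validate_amendment) follows.
Premise 10, O(~sign_policy → validate_amendment), contraposes to O(~validate_amendment → sign_policy); with O(~validate_amendment) we get O(sign_policy).
Premise 8 is O(raise_flag → ~sign_policy); contrapositively O(sign_policy → ~raise_flag). Since O(sign_policy) holds, K gives O(~raise_flag).
From O(~raise_flag) and premise 5, O(~raise_flag → notify_manifest), we obtain O(notify_manifest).
Premise 3 is O(notify_manifest → ~authorize_manifest); since O(notify_manifest), deontic closure gives O(~authorize_manifest).
Premise 4 is O(~inform_receipt → authorize_manifest); contrapositively O(~authorize_manifest → inform_receipt). Since O(~authorize_manifest) holds, K gives O(inform_receipt).
Premises 1, 2, 7, 9, 12 do not contribute to this derivation.
So O(inform_receipt) holds, i.e. F(~inform_receipt). The claim follows.

Yes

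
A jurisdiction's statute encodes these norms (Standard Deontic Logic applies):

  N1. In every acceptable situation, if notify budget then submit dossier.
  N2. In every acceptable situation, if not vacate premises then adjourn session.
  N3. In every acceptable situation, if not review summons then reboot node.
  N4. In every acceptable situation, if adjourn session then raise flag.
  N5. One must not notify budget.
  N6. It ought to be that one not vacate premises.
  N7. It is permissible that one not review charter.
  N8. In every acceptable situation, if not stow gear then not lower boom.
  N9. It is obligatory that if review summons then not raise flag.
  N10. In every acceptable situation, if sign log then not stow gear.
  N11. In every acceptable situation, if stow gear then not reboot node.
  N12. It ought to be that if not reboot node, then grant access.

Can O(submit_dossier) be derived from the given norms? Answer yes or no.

No

Premise 1 is O(notify_budget → submit_dossier), but O(notify_budget) is not derivable from the premises, so it does not yield O(submit_dossier).
No other premise forces O(submit_dossier). An ideal world satisfying every premise can still have submit_dossier false, so O(submit_dossier) is not derivable.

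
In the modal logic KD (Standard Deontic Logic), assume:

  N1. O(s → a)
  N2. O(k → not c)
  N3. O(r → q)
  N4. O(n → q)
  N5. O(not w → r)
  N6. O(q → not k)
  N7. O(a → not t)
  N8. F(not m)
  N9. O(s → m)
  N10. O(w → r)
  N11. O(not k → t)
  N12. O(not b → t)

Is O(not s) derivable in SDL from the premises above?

Yes

Premises 5 and 10 are O(not w → r) and O(w → r); every ideal world satisfies not w or w, so in either case r holds — hence O(r).
From O(r) and premise 3, O(r → q), we obtain O(q).
From O(q) and premise 6, O(q → not k), we obtain O(not k).
From O(not k) and premise 11, O(not k → t), we obtain O(t).
Premise 7, O(a → not t), contraposes to O(t → not a); with O(t) we get O(not a).
Premise 1, O(s → a), contraposes to O(not a → not s); with O(not a) we get O(not s).
Premises 2, 4, 8, 9, 12 do not contribute to this derivation.
So O(not s) follows.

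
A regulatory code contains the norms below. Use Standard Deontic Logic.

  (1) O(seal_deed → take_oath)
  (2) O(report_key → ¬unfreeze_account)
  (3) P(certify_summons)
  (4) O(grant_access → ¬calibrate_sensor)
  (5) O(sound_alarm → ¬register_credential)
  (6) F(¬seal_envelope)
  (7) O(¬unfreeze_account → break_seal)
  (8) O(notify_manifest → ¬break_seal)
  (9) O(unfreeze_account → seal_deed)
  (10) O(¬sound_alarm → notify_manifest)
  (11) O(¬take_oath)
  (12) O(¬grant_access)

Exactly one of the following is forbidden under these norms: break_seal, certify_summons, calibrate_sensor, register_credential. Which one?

register_credential

Premise 11 states O(¬take_oath) outright.
The contrapositive of premise 1 (O(seal_deed → take_oath)) is O(¬take_oath → ¬seal_deed), and O(¬take_oath) is already established, so O(¬seal_deed).
Premise 9 is O(unfreeze_account → seal_deed); contrapositively O(¬seal_deed → ¬unfreeze_account). Since O(¬seal_deed) holds, K gives O(¬unfreeze_account).
With premise 7, O(¬unfreeze_account → break_seal), the K-axiom yields O(break_seal).
The contrapositive of premise 8 (O(notify_manifest → ¬break_seal)) is O(break_seal → ¬notify_manifest), and O(break_seal) is already established, so O(¬notify_manifest).
Premise 10, O(¬sound_alarm → notify_manifest), contraposes to O(¬notify_manifest → sound_alarm); with O(¬notify_manifest) we get O(sound_alarm).
Premise 5 is O(sound_alarm → ¬register_credential); since O(sound_alarm), deontic closure gives O(¬register_credential).
So O(¬register_credential) holds, i.e. register_credential is forbidden. None of the other listed options is forbidden under the premises.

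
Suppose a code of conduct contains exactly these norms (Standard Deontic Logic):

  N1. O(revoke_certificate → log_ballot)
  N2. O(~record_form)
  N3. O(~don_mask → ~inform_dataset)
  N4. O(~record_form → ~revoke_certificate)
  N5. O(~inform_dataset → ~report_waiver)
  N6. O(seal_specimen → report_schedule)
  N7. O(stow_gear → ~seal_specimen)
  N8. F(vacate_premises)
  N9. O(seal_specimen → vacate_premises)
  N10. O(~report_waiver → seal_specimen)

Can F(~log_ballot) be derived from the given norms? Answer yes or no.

Premise 1 is O(revoke_certificate → log_ballot), but O(revoke_certificate) is not derivable from the premises, so it does not yield O(log_ballot).
No other premise forces O(log_ballot). An ideal world satisfying every premise can still have ~log_ballot true, so F(~log_ballot) is not derivable.

No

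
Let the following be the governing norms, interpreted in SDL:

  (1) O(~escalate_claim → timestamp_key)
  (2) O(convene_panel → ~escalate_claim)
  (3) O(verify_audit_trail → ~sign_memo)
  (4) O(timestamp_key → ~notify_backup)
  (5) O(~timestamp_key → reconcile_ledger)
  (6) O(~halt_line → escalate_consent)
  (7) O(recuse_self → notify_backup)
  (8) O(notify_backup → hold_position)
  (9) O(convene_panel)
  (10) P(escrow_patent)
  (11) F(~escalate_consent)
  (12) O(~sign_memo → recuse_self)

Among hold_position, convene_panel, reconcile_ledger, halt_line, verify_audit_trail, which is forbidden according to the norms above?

From premise 9 we have O(convene_panel).
With premise 2, O(convene_panel → ~escalate_claim), the K-axiom yields O(~escalate_claim).
Premise 1 is O(~escalate_claim → timestamp_key); since O(~escalate_claim), deontic closure gives O(timestamp_key).
Applying K to premise 4 (O(timestamp_key → ~notify_backup)) and O(timestamp_key) yields O(~notify_backup).
Premise 7 is O(recuse_self → notify_backup); contrapositively O(~notify_backup → ~recuse_self). Since O(~notify_backup) holds, K gives O(~recuse_self).
Premise 12, O(~sign_memo → recuse_self), contraposes to O(~recuse_self → sign_memo); with O(~recuse_self) we get O(sign_memo).
Premise 3, O(verify_audit_trail → ~sign_memo), contraposes to O(sign_memo → ~verify_audit_trail); with O(sign_memo) we get O(~verify_audit_trail).
So O(~verify_audit_trail) holds, i.e. verify_audit_trail is forbidden. None of the other listed options is forbidden under the premises.

verify_audit_trail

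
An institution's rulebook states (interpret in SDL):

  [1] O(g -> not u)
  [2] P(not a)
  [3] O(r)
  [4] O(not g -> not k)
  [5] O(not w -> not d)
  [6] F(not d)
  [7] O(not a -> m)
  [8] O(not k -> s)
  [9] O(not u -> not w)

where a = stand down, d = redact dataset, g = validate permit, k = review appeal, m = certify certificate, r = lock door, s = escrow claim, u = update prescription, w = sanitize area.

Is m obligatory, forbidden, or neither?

Premise 7 is O(not a -> m), but O(not a) is not derivable from the premises (the permission P(not a) asserts only not O(a), not O(not a)), so it does not yield O(m).
No premise or chain of K-axiom applications forces O(m), and none forces O(not m). So m is neither obligatory nor forbidden under these norms.

Neither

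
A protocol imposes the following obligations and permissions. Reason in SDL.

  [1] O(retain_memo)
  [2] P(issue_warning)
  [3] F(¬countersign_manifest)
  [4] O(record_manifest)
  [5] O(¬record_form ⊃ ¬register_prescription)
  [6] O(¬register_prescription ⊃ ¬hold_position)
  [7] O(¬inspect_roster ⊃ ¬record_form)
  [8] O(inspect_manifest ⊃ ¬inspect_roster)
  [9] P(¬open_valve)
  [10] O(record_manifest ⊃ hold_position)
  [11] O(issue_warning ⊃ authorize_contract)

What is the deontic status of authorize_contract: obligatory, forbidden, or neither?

Neither

Premise 11 is O(issue_warning ⊃ authorize_contract), but O(issue_warning) is not derivable from the premises (the permission P(issue_warning) asserts only ¬O(¬issue_warning), not O(issue_warning)), so it does not yield O(authorize_contract).
No premise or chain of K-axiom applications forces O(authorize_contract), and none forces O(¬authorize_contract). So authorize_contract is neither obligatory nor forbidden under these norms.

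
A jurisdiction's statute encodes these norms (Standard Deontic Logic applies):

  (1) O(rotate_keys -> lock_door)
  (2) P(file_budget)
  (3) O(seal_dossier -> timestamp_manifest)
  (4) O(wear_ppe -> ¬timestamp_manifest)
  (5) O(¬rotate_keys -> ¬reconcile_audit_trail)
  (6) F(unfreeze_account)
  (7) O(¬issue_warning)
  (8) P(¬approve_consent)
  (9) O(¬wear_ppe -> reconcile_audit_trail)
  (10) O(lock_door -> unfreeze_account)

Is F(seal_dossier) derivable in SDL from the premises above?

Yes

Premise 6, F(unfreeze_account), is equivalent to O(¬unfreeze_account).
The contrapositive of premise 10 (O(lock_door -> unfreeze_account)) is O(¬unfreeze_account -> ¬lock_door), and O(¬unfreeze_account) is already established, so O(¬lock_door).
The contrapositive of premise 1 (O(rotate_keys -> lock_door)) is O(¬lock_door -> ¬rotate_keys), and O(¬lock_door) is already established, so O(¬rotate_keys).
Premise 5 is O(¬rotate_keys -> ¬reconcile_audit_trail); since O(¬rotate_keys), deontic closure gives O(¬reconcile_audit_trail).
Premise 9, O(¬wear_ppe -> reconcile_audit_trail), contraposes to O(¬reconcile_audit_trail -> wear_ppe); with O(¬reconcile_audit_trail) we get O(wear_ppe).
Premise 4 is O(wear_ppe -> ¬timestamp_manifest); since O(wear_ppe), deontic closure gives O(¬timestamp_manifest).
The contrapositive of premise 3 (O(seal_dossier -> timestamp_manifest)) is O(¬timestamp_manifest -> ¬seal_dossier), and O(¬timestamp_manifest) is already established, so O(¬seal_dossier).
Premises 2, 7, 8 do not contribute to this derivation.
So O(¬seal_dossier) holds, i.e. F(seal_dossier). The claim follows.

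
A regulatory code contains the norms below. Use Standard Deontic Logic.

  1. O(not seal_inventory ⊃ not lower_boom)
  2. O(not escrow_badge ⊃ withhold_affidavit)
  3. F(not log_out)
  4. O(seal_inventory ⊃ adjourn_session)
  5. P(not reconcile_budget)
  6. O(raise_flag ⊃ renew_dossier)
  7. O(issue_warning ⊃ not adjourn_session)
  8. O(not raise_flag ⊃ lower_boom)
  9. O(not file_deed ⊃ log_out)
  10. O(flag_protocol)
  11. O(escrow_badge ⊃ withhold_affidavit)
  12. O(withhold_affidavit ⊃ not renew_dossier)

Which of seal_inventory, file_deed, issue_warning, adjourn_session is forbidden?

issue_warning

By case analysis on not escrow_badge: premise 2 gives O(not escrow_badge ⊃ withhold_affidavit) and premise 11 gives O(escrow_badge ⊃ withhold_affidavit), so O(withhold_affidavit) either way.
Premise 12 is O(withhold_affidavit ⊃ not renew_dossier); since O(withhold_affidavit), deontic closure gives O(not renew_dossier).
Premise 6 is O(raise_flag ⊃ renew_dossier); contrapositively O(not renew_dossier ⊃ not raise_flag). Since O(not renew_dossier) holds, K gives O(not raise_flag).
From O(not raise_flag) and premise 8, O(not raise_flag ⊃ lower_boom), we obtain O(lower_boom).
The contrapositive of premise 1 (O(not seal_inventory ⊃ not lower_boom)) is O(lower_boom ⊃ seal_inventory), and O(lower_boom) is already established, so O(seal_inventory).
From O(seal_inventory) and premise 4, O(seal_inventory ⊃ adjourn_session), we obtain O(adjourn_session).
Premise 7 is O(issue_warning ⊃ not adjourn_session); contrapositively O(adjourn_session ⊃ not issue_warning). Since O(adjourn_session) holds, K gives O(not issue_warning).
So O(not issue_warning) holds, i.e. issue_warning is forbidden. None of the other listed options is forbidden under the premises.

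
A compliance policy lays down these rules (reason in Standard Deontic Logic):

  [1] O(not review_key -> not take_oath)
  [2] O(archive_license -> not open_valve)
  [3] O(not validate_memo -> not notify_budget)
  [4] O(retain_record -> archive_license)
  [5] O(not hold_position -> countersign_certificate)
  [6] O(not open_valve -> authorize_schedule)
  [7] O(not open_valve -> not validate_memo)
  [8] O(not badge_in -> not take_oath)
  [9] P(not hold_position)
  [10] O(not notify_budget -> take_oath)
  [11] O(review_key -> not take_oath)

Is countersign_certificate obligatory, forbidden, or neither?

Premise 5 is O(not hold_position -> countersign_certificate), but O(not hold_position) is not derivable from the premises (the permission P(not hold_position) asserts only not O(hold_position), not O(not hold_position)), so it does not yield O(countersign_certificate).
No premise or chain of K-axiom applications forces O(countersign_certificate), and none forces O(not countersign_certificate). So countersign_certificate is neither obligatory nor forbidden under these norms.

Neither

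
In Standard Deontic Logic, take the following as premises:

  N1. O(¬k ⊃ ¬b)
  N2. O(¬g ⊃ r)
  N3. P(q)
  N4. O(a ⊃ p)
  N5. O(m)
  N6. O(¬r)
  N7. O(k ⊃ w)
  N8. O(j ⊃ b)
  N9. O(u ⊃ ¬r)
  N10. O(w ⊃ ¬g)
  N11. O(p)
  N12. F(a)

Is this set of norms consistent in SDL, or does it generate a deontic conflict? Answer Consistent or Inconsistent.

Consistent

Premise 4 is O(a ⊃ p); even if O(p) held, inferring O(a) would be affirming the consequent — invalid.
So O(a) is not derivable, and the apparent clash with O(¬a) does not arise.
A world satisfying every obligation exists (e.g. a=false, b=false, g=true, j=false, k=false, m=true, p=true, q=false, r=false, u=false, w=false); no atom is both obligatory and forbidden, so the set is consistent.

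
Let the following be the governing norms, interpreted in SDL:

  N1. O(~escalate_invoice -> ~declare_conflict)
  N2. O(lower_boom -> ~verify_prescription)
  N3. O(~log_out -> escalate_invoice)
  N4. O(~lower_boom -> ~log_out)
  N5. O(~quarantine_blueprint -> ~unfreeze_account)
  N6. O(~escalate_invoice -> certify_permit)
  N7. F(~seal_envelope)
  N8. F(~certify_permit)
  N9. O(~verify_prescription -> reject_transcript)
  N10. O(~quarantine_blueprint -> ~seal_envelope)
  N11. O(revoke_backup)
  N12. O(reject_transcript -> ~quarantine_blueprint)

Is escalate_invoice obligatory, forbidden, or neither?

Premise 7 is F(~seal_envelope), i.e. O(seal_envelope).
The contrapositive of premise 10 (O(~quarantine_blueprint -> ~seal_envelope)) is O(seal_envelope -> quarantine_blueprint), and O(seal_envelope) is already established, so O(quarantine_blueprint).
Premise 12 is O(reject_transcript -> ~quarantine_blueprint); contrapositively O(quarantine_blueprint -> ~reject_transcript). Since O(quarantine_blueprint) holds, K gives O(~reject_transcript).
The contrapositive of premise 9 (O(~verify_prescription -> reject_transcript)) is O(~reject_transcript -> verify_prescription), and O(~reject_transcript) is already established, so O(verify_prescription).
The contrapositive of premise 2 (O(lower_boom -> ~verify_prescription)) is O(verify_prescription -> ~lower_boom), and O(verify_prescription) is already established, so O(~lower_boom).
Premise 4 is O(~lower_boom -> ~log_out); since O(~lower_boom), deontic closure gives O(~log_out).
Premise 3 is O(~log_out -> escalate_invoice); since O(~log_out), deontic closure gives O(escalate_invoice).
Premises 1, 5, 6, 8, 11 do not contribute to this derivation.
Hence escalate_invoice is obligatory.

Obligatory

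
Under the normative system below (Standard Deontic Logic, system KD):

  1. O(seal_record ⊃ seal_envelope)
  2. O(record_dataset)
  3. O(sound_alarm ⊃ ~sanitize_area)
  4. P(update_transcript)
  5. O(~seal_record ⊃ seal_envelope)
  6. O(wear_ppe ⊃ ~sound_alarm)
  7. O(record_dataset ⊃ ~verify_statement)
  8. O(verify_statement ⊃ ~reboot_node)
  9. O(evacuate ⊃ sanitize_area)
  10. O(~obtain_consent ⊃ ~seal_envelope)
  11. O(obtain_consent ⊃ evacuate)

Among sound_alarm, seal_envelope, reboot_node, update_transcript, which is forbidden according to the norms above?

sound_alarm

Premises 5 and 1 are O(~seal_record ⊃ seal_envelope) and O(seal_record ⊃ seal_envelope); every ideal world satisfies ~seal_record or seal_record, so in either case seal_envelope holds — hence O(seal_envelope).
The contrapositive of premise 10 (O(~obtain_consent ⊃ ~seal_envelope)) is O(seal_envelope ⊃ obtain_consent), and O(seal_envelope) is already established, so O(obtain_consent).
Premise 11 is O(obtain_consent ⊃ evacuate); since O(obtain_consent), deontic closure gives O(evacuate).
From O(evacuate) and premise 9, O(evacuate ⊃ sanitize_area), we obtain O(sanitize_area).
The contrapositive of premise 3 (O(sound_alarm ⊃ ~sanitize_area)) is O(sanitize_area ⊃ ~sound_alarm), and O(sanitize_area) is already established, so O(~sound_alarm).
So O(~sound_alarm) holds, i.e. sound_alarm is forbidden. None of the other listed options is forbidden under the premises.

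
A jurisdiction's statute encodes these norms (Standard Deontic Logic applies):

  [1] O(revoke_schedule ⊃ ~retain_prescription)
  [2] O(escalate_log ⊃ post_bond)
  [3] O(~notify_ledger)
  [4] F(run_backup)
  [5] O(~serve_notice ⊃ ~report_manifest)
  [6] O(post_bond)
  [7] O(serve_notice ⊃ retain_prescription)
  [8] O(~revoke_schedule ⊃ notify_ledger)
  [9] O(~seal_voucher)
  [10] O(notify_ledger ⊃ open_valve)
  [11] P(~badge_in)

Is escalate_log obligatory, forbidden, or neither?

Premise 2 is O(escalate_log ⊃ post_bond); even if O(post_bond) held, inferring O(escalate_log) would be affirming the consequent — invalid.
No premise or chain of K-axiom applications forces O(escalate_log), and none forces O(~escalate_log). So escalate_log is neither obligatory nor forbidden under these norms.

Neither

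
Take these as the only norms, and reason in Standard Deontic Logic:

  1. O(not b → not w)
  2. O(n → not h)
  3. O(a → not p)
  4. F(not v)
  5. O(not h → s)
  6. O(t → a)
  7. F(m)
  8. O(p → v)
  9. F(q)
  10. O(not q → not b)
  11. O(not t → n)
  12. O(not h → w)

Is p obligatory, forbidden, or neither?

F(q) at premise 9 means O(not q).
With premise 10, O(not q → not b), the K-axiom yields O(not b).
From O(not b) and premise 1, O(not b → not w), we obtain O(not w).
The contrapositive of premise 12 (O(not h → w)) is O(not w → h), and O(not w) is already established, so O(h).
The contrapositive of premise 2 (O(n → not h)) is O(h → not n), and O(h) is already established, so O(not n).
Premise 11, O(not t → n), contraposes to O(not n → t); with O(not n) we get O(t).
Applying K to premise 6 (O(t → a)) and O(t) yields O(a).
From O(a) and premise 3, O(a → not p), we obtain O(not p).
Premises 4, 5, 7, 8 do not contribute to this derivation.
Thus O(not p), which is F(p): p is forbidden.

Forbidden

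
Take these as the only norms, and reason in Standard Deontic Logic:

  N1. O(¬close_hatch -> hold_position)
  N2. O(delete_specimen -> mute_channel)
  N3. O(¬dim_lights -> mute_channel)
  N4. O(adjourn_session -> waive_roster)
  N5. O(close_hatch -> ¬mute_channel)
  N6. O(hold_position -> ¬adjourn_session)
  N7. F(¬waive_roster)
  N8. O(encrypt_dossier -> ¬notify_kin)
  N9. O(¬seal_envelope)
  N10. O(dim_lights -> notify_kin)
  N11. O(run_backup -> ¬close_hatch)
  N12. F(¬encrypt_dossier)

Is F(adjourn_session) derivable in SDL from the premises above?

Yes

F(¬encrypt_dossier) at premise 12 means O(encrypt_dossier).
With premise 8, O(encrypt_dossier -> ¬notify_kin), the K-axiom yields O(¬notify_kin).
The contrapositive of premise 10 (O(dim_lights -> notify_kin)) is O(¬notify_kin -> ¬dim_lights), and O(¬notify_kin) is already established, so O(¬dim_lights).
Premise 3 is O(¬dim_lights -> mute_channel); since O(¬dim_lights), deontic closure gives O(mute_channel).
Premise 5, O(close_hatch -> ¬mute_channel), contraposes to O(mute_channel -> ¬close_hatch); with O(mute_channel) we get O(¬close_hatch).
From O(¬close_hatch) and premise 1, O(¬close_hatch -> hold_position), we obtain O(hold_position).
With premise 6, O(hold_position -> ¬adjourn_session), the K-axiom yields O(¬adjourn_session).
Premises 2, 4, 7, 9, 11 do not contribute to this derivation.
So O(¬adjourn_session) holds, i.e. F(adjourn_session). The claim follows.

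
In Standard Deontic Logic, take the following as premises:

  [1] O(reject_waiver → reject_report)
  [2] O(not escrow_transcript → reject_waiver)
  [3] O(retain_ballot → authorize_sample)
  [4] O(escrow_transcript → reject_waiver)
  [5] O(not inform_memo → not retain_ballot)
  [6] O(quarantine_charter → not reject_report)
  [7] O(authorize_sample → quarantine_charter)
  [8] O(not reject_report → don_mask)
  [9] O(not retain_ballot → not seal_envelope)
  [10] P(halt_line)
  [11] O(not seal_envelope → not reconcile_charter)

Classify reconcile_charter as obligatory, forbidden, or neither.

Forbidden

Premises 4 and 2 cover both cases: O(escrow_transcript → reject_waiver) and O(not escrow_transcript → reject_waiver). Since escrow_transcript ∨ not escrow_transcript is a tautology, O(reject_waiver) follows.
Premise 1 is O(reject_waiver → reject_report); since O(reject_waiver), deontic closure gives O(reject_report).
The contrapositive of premise 6 (O(quarantine_charter → not reject_report)) is O(reject_report → not quarantine_charter), and O(reject_report) is already established, so O(not quarantine_charter).
The contrapositive of premise 7 (O(authorize_sample → quarantine_charter)) is O(not quarantine_charter → not authorize_sample), and O(not quarantine_charter) is already established, so O(not authorize_sample).
Premise 3 is O(retain_ballot → authorize_sample); contrapositively O(not authorize_sample → not retain_ballot). Since O(not authorize_sample) holds, K gives O(not retain_ballot).
Premise 9 is O(not retain_ballot → not seal_envelope); since O(not retain_ballot), deontic closure gives O(not seal_envelope).
Applying K to premise 11 (O(not seal_envelope → not reconcile_charter)) and O(not seal_envelope) yields O(not reconcile_charter).
Premises 5, 8, 10 do not contribute to this derivation.
Thus O(not reconcile_charter), which is F(reconcile_charter): reconcile_charter is forbidden.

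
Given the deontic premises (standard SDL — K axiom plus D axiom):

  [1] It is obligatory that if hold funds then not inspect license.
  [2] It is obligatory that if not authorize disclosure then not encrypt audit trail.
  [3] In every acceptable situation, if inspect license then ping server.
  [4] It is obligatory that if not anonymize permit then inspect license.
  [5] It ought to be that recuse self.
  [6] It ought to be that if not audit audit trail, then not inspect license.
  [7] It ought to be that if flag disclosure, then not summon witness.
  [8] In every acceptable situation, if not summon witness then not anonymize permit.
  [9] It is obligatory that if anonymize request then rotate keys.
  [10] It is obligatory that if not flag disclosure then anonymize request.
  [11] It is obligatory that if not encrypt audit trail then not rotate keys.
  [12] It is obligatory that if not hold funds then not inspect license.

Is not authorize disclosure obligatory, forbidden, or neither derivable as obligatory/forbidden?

Forbidden

Premises 1 and 12 are O(hold_funds → ¬inspect_license) and O(¬hold_funds → ¬inspect_license); every ideal world satisfies hold_funds or ¬hold_funds, so in either case ¬inspect_license holds — hence O(¬inspect_license).
The contrapositive of premise 4 (O(¬anonymize_permit → inspect_license)) is O(¬inspect_license → anonymize_permit), and O(¬inspect_license) is already established, so O(anonymize_permit).
Premise 8, O(¬summon_witness → ¬anonymize_permit), contraposes to O(anonymize_permit → summon_witness); with O(anonymize_permit) we get O(summon_witness).
Premise 7, O(flag_disclosure → ¬summon_witness), contraposes to O(summon_witness → ¬flag_disclosure); with O(summon_witness) we get O(¬flag_disclosure).
From O(¬flag_disclosure) and premise 10, O(¬flag_disclosure → anonymize_request), we obtain O(anonymize_request).
From O(anonymize_request) and premise 9, O(anonymize_request → rotate_keys), we obtain O(rotate_keys).
Premise 11 is O(¬encrypt_audit_trail → ¬rotate_keys); contrapositively O(rotate_keys → encrypt_audit_trail). Since O(rotate_keys) holds, K gives O(encrypt_audit_trail).
Premise 2 is O(¬authorize_disclosure → ¬encrypt_audit_trail); contrapositively O(encrypt_audit_trail → authorize_disclosure). Since O(encrypt_audit_trail) holds, K gives O(authorize_disclosure).
Premises 3, 5, 6 do not contribute to this derivation.
Thus O(authorize_disclosure), which is F(¬authorize_disclosure): ¬authorize_disclosure is forbidden.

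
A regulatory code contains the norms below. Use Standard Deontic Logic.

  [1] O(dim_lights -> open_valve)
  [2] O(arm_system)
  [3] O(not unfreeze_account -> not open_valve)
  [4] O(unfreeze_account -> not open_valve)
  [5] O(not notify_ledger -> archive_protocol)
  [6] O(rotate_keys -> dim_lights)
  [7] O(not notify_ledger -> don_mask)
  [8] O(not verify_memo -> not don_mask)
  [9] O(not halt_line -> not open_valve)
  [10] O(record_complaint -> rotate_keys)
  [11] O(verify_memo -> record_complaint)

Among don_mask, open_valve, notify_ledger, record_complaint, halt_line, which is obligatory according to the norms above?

By case analysis on unfreeze_account: premise 4 gives O(unfreeze_account -> not open_valve) and premise 3 gives O(not unfreeze_account -> not open_valve), so O(not open_valve) either way.
Premise 1 is O(dim_lights -> open_valve); contrapositively O(not open_valve -> not dim_lights). Since O(not open_valve) holds, K gives O(not dim_lights).
The contrapositive of premise 6 (O(rotate_keys -> dim_lights)) is O(not dim_lights -> not rotate_keys), and O(not dim_lights) is already established, so O(not rotate_keys).
The contrapositive of premise 10 (O(record_complaint -> rotate_keys)) is O(not rotate_keys -> not record_complaint), and O(not rotate_keys) is already established, so O(not record_complaint).
The contrapositive of premise 11 (O(verify_memo -> record_complaint)) is O(not record_complaint -> not verify_memo), and O(not record_complaint) is already established, so O(not verify_memo).
Applying K to premise 8 (O(not verify_memo -> not don_mask)) and O(not verify_memo) yields O(not don_mask).
Premise 7, O(not notify_ledger -> don_mask), contraposes to O(not don_mask -> notify_ledger); with O(not don_mask) we get O(notify_ledger).
So O(notify_ledger) holds — notify_ledger is obligatory. None of the other listed options is made obligatory by any chain of premises.

notify_ledger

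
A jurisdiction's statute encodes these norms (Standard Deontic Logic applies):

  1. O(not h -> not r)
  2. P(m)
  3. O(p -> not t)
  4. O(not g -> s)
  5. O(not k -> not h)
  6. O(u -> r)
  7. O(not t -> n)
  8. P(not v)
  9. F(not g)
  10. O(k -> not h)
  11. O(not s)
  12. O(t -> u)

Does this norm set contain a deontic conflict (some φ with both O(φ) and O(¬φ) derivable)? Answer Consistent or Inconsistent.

Premise 4 is O(not g -> s), but O(not g) is not derivable from the premises, so it does not yield O(s).
So O(s) is not derivable, and the apparent clash with O(not s) does not arise.
A world satisfying every obligation exists (e.g. g=true, h=false, k=false, m=false, n=true, p=false, r=false, s=false, t=false, u=false, v=false); no atom is both obligatory and forbidden, so the set is consistent.

Consistent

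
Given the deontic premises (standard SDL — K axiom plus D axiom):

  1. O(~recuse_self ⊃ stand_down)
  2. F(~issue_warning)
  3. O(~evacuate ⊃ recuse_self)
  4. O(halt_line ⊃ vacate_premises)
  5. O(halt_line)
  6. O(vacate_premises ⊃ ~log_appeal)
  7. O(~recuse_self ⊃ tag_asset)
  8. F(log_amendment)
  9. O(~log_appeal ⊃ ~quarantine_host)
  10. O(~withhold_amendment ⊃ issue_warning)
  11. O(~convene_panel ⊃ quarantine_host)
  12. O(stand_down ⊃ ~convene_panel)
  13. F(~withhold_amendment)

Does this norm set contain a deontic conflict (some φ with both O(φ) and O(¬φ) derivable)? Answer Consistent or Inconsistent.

Consistent

Premise 10 is O(~withhold_amendment ⊃ issue_warning); even if O(issue_warning) held, inferring O(~withhold_amendment) would be affirming the consequent — invalid.
So O(~withhold_amendment) is not derivable, and the apparent clash with O(withhold_amendment) does not arise.
A world satisfying every obligation exists (e.g. convene_panel=true, evacuate=false, halt_line=true, issue_warning=true, log_amendment=false, log_appeal=false, quarantine_host=false, recuse_self=true, stand_down=false, tag_asset=false, vacate_premises=true, withhold_amendment=true); no atom is both obligatory and forbidden, so the set is consistent.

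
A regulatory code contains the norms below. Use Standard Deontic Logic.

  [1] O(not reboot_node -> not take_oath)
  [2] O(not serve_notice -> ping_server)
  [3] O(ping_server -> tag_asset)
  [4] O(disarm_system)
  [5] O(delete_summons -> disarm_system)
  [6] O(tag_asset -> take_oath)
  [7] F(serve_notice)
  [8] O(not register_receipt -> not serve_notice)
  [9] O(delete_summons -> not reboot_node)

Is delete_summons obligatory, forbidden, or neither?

Premise 7 is F(serve_notice), i.e. O(not serve_notice).
Premise 2 is O(not serve_notice -> ping_server); since O(not serve_notice), deontic closure gives O(ping_server).
With premise 3, O(ping_server -> tag_asset), the K-axiom yields O(tag_asset).
Premise 6 is O(tag_asset -> take_oath); since O(tag_asset), deontic closure gives O(take_oath).
Premise 1, O(not reboot_node -> not take_oath), contraposes to O(take_oath -> reboot_node); with O(take_oath) we get O(reboot_node).
Premise 9, O(delete_summons -> not reboot_node), contraposes to O(reboot_node -> not delete_summons); with O(reboot_node) we get O(not delete_summons).
Premises 4, 5, 8 do not contribute to this derivation.
Thus O(not delete_summons), which is F(delete_summons): delete_summons is forbidden.

Forbidden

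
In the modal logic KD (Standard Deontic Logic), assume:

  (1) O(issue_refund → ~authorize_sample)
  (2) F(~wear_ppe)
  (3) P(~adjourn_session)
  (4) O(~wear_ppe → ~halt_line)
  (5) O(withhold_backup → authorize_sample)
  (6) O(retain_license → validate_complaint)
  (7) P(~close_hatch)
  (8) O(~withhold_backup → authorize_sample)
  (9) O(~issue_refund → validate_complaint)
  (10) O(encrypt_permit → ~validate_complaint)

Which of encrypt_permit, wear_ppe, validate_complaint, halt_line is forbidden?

Premises 8 and 5 cover both cases: O(~withhold_backup → authorize_sample) and O(withhold_backup → authorize_sample). Since ~withhold_backup ∨ withhold_backup is a tautology, O(authorize_sample) follows.
Premise 1, O(issue_refund → ~authorize_sample), contraposes to O(authorize_sample → ~issue_refund); with O(authorize_sample) we get O(~issue_refund).
Applying K to premise 9 (O(~issue_refund → validate_complaint)) and O(~issue_refund) yields O(validate_complaint).
Premise 10, O(encrypt_permit → ~validate_complaint), contraposes to O(validate_complaint → ~encrypt_permit); with O(validate_complaint) we get O(~encrypt_permit).
So O(~encrypt_permit) holds, i.e. encrypt_permit is forbidden. None of the other listed options is forbidden under the premises.

encrypt_permit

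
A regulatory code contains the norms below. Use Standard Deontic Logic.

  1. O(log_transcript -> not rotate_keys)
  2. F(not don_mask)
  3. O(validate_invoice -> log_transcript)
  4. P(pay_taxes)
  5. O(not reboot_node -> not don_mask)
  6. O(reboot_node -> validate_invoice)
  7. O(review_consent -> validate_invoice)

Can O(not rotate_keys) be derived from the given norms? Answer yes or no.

Yes

Premise 2 is F(not don_mask), i.e. O(don_mask).
Premise 5 is O(not reboot_node -> not don_mask); contrapositively O(don_mask -> reboot_node). Since O(don_mask) holds, K gives O(reboot_node).
With premise 6, O(reboot_node -> validate_invoice), the K-axiom yields O(validate_invoice).
From O(validate_invoice) and premise 3, O(validate_invoice -> log_transcript), we obtain O(log_transcript).
Applying K to premise 1 (O(log_transcript -> not rotate_keys)) and O(log_transcript) yields O(not rotate_keys).
Premises 4, 7 do not contribute to this derivation.
So O(not rotate_keys) follows.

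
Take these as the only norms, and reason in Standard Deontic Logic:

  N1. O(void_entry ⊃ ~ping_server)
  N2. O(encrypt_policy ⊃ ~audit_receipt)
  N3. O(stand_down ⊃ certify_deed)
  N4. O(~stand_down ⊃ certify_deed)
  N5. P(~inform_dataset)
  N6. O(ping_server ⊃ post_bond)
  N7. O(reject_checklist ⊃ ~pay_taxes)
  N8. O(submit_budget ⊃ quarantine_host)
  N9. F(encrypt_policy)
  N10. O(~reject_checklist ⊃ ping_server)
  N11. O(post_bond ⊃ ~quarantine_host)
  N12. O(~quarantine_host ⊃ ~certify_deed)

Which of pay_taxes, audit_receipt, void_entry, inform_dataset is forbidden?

pay_taxes

Premises 3 and 4 are O(stand_down ⊃ certify_deed) and O(~stand_down ⊃ certify_deed); every ideal world satisfies stand_down or ~stand_down, so in either case certify_deed holds — hence O(certify_deed).
Premise 12, O(~quarantine_host ⊃ ~certify_deed), contraposes to O(certify_deed ⊃ quarantine_host); with O(certify_deed) we get O(quarantine_host).
The contrapositive of premise 11 (O(post_bond ⊃ ~quarantine_host)) is O(quarantine_host ⊃ ~post_bond), and O(quarantine_host) is already established, so O(~post_bond).
Premise 6, O(ping_server ⊃ post_bond), contraposes to O(~post_bond ⊃ ~ping_server); with O(~post_bond) we get O(~ping_server).
Premise 10, O(~reject_checklist ⊃ ping_server), contraposes to O(~ping_server ⊃ reject_checklist); with O(~ping_server) we get O(reject_checklist).
From O(reject_checklist) and premise 7, O(reject_checklist ⊃ ~pay_taxes), we obtain O(~pay_taxes).
So O(~pay_taxes) holds, i.e. pay_taxes is forbidden. None of the other listed options is forbidden under the premises.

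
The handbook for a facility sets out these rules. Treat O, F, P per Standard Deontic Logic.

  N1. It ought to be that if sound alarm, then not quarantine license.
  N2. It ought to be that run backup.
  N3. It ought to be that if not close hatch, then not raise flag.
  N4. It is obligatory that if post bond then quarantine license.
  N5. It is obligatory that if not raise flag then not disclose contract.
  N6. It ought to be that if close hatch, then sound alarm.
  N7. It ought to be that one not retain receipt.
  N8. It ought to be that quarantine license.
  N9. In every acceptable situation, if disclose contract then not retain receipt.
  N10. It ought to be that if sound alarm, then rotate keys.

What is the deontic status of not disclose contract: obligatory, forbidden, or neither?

Obligatory

Premise 8 states O(quarantine_license) outright.
Premise 1 is O(sound_alarm → ¬quarantine_license); contrapositively O(quarantine_license → ¬sound_alarm). Since O(quarantine_license) holds, K gives O(¬sound_alarm).
Premise 6, O(close_hatch → sound_alarm), contraposes to O(¬sound_alarm → ¬close_hatch); with O(¬sound_alarm) we get O(¬close_hatch).
From O(¬close_hatch) and premise 3, O(¬close_hatch → ¬raise_flag), we obtain O(¬raise_flag).
With premise 5, O(¬raise_flag → ¬disclose_contract), the K-axiom yields O(¬disclose_contract).
Premises 2, 4, 7, 9, 10 do not contribute to this derivation.
Hence ¬disclose_contract is obligatory.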